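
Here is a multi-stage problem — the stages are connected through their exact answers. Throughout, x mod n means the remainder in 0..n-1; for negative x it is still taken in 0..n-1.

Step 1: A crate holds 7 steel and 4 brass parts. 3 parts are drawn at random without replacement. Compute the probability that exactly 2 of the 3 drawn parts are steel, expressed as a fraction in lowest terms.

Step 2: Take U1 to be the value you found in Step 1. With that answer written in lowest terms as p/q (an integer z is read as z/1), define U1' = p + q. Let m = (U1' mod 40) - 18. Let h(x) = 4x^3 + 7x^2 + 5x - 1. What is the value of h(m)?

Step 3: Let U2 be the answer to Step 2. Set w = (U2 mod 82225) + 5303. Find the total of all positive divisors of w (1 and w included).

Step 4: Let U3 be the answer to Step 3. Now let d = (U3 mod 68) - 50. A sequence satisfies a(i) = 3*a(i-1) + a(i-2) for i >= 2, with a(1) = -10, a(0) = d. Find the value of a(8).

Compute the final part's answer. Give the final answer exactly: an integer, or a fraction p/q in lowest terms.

-41648

Step 1: total draws C(11,3) = 165; favorable C(7,2)*C(4,1) = 84; P = 28/55; answer 28/55
Step 2: U1 = 28/55; threaded value p + q = 83; m = -15; 4*(-15)^3 + 7*(-15)^2 + 5*(-15)^1 - 1 = (-13500) + (1575) + (-75) + (-1) = -12001; answer -12001
Step 3: U2 = -12001; w = 75527; 75527 is prime, so its only divisors are 1 and 75527; sigma = 1 + 75527 = 75528; answer 75528
Step 4: U3 = 75528; d = -2; a(2) = 3*(-10) + 1*(-2) = -32; iterating: a(2)=-32, a(3)=-106, a(4)=-350, a(5)=-1156, a(6)=-3818, a(7)=-12610, a(8)=-41648; answer -41648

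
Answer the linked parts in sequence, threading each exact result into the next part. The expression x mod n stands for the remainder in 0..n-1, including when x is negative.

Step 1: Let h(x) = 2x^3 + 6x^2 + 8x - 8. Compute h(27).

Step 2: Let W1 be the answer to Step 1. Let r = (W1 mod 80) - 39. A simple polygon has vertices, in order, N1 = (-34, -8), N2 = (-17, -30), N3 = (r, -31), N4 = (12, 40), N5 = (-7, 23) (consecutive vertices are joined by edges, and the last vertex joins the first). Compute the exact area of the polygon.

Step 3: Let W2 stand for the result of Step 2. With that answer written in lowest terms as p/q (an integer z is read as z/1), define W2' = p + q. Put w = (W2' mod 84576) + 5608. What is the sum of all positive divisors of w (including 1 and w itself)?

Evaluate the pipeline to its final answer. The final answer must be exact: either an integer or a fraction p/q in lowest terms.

Step 1: 2*(27)^3 + 6*(27)^2 + 8*(27)^1 - 8 = (39366) + (4374) + (216) + (-8) = 43948; answer 43948
Step 2: W1 = 43948; r = -11; cross terms: (-34*-30 - -17*-8)=884, (-17*-31 - -11*-30)=197, (-11*40 - 12*-31)=-68, (12*23 - -7*40)=556, (-7*-8 - -34*23)=838; twice the area = |2407| = 2407; area = 2407/2; answer 2407/2
Step 3: W2 = 2407/2; threaded value p + q = 2409; w = 8017; 8017 is prime, so its only divisors are 1 and 8017; sigma = 1 + 8017 = 8018; answer 8018

8018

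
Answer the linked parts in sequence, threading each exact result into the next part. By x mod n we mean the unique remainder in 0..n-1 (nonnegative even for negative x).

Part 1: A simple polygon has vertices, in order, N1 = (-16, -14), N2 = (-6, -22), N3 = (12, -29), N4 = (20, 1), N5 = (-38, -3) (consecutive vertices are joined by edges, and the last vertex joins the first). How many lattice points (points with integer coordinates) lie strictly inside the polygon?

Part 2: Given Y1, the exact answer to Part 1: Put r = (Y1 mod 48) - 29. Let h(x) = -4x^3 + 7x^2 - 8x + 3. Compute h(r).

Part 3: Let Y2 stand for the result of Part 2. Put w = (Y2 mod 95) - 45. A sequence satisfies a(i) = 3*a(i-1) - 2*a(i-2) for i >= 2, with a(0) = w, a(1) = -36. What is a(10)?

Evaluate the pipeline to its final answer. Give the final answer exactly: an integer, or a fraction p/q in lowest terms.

Part 1: cross terms: (-16*-22 - -6*-14)=268, (-6*-29 - 12*-22)=438, (12*1 - 20*-29)=592, (20*-3 - -38*1)=-22, (-38*-14 - -16*-3)=484; twice the area = |1760| = 1760; area = 880; boundary points = 2 + 1 + 2 + 2 + 11 = 18; strictly interior points = area - boundary/2 + 1 = 872; answer 872
Part 2: Y1 = 872; r = -21; -4*(-21)^3 + 7*(-21)^2 - 8*(-21)^1 + 3 = (37044) + (3087) + (168) + (3) = 40302; answer 40302
Part 3: Y2 = 40302; w = -23; a(2) = 3*(-36) - 2*(-23) = -62; iterating: a(2)=-62, a(3)=-114, a(4)=-218, a(5)=-426, a(6)=-842, a(7)=-1674, a(8)=-3338, a(9)=-6666, a(10)=-13322; answer -13322

-13322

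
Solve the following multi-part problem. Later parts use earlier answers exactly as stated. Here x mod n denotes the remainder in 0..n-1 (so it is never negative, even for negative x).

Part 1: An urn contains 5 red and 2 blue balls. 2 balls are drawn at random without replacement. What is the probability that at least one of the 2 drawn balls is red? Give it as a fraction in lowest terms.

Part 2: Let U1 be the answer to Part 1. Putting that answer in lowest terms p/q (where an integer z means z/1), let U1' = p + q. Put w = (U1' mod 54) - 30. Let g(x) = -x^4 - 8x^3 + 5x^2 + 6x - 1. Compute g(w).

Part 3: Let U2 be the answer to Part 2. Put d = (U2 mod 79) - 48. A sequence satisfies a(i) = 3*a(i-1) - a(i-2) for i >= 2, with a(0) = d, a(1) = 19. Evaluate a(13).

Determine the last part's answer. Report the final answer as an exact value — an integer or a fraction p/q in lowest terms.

Part 1: total draws C(7,2) = 21; complement C(2,2) = 1; favorable 21 - 1 = 20; P = 20/21; answer 20/21
Part 2: U1 = 20/21; threaded value p + q = 41; w = 11; -1*(11)^4 - 8*(11)^3 + 5*(11)^2 + 6*(11)^1 - 1 = (-14641) + (-10648) + (605) + (66) + (-1) = -24619; answer -24619
Part 3: U2 = -24619; d = -19; a(2) = 3*(19) - 1*(-19) = 76; iterating: a(2)=76, a(3)=209, a(4)=551, a(5)=1444, a(6)=3781, a(7)=9899, a(8)=25916, a(9)=67849, a(10)=177631, a(11)=465044, a(12)=1217501, a(13)=3187459; answer 3187459

3187459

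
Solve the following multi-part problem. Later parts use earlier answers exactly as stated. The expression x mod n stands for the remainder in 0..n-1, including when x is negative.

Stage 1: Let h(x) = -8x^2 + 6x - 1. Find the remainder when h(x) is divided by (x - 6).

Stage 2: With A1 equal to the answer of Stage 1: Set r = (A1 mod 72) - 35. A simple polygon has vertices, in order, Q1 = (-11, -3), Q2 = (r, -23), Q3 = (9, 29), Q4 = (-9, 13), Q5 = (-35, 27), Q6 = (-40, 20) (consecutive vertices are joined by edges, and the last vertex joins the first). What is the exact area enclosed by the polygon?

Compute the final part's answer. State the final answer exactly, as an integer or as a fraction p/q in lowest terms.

Stage 1: remainder = value at the root: -8*(6)^2 + 6*(6)^1 - 1 = (-288) + (36) + (-1) = -253; answer -253
Stage 2: A1 = -253; r = 0; cross terms: (-11*-23 - 0*-3)=253, (0*29 - 9*-23)=207, (9*13 - -9*29)=378, (-9*27 - -35*13)=212, (-35*20 - -40*27)=380, (-40*-3 - -11*20)=340; twice the area = |1770| = 1770; area = 885; answer 885

885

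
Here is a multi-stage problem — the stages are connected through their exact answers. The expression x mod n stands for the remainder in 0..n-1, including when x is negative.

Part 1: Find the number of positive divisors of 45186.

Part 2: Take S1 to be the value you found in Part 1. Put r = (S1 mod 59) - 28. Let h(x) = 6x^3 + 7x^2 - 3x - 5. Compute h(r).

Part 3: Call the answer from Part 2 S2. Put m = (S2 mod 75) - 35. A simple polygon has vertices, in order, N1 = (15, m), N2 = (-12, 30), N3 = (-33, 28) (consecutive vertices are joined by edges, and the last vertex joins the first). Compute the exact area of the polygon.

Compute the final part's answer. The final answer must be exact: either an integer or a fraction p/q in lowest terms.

453/2

Part 1: 45186 = 2 * 3 * 17 * 443; number of divisors = (1+1) * (1+1) * (1+1) * (1+1) = 16; answer 16
Part 2: S1 = 16; r = -12; 6*(-12)^3 + 7*(-12)^2 - 3*(-12)^1 - 5 = (-10368) + (1008) + (36) + (-5) = -9329; answer -9329
Part 3: S2 = -9329; m = 11; cross terms: (15*30 - -12*11)=582, (-12*28 - -33*30)=654, (-33*11 - 15*28)=-783; twice the area = |453| = 453; area = 453/2; answer 453/2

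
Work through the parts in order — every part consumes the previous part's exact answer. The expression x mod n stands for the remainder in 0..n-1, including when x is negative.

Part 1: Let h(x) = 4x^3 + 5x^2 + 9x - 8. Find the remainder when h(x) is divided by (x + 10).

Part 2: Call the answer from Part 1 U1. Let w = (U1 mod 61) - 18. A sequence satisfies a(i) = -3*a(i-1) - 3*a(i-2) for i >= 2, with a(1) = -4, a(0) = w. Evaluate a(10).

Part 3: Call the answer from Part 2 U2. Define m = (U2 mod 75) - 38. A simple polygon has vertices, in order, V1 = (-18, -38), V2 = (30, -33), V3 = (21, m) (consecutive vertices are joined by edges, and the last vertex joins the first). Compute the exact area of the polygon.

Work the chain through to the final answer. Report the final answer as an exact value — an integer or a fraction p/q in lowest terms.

2973/2

Part 1: remainder = value at the root: 4*(-10)^3 + 5*(-10)^2 + 9*(-10)^1 - 8 = (-4000) + (500) + (-90) + (-8) = -3598; answer -3598
Part 2: U1 = -3598; w = -17; a(2) = -3*(-4) - 3*(-17) = 63; iterating: a(2)=63, a(3)=-177, a(4)=342, a(5)=-495, a(6)=459, a(7)=108, a(8)=-1701, a(9)=4779, a(10)=-9234; answer -9234
Part 3: U2 = -9234; m = 28; cross terms: (-18*-33 - 30*-38)=1734, (30*28 - 21*-33)=1533, (21*-38 - -18*28)=-294; twice the area = |2973| = 2973; area = 2973/2; answer 2973/2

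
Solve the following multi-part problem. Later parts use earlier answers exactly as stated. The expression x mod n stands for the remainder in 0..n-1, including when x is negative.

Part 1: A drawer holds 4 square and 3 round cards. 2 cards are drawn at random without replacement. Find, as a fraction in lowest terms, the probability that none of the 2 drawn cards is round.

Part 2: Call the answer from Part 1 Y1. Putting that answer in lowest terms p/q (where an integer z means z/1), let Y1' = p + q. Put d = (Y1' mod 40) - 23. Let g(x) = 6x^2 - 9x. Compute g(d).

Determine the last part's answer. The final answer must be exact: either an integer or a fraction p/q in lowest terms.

Part 1: total draws C(7,2) = 21; favorable C(4,2) = 6; P = 2/7; answer 2/7
Part 2: Y1 = 2/7; threaded value p + q = 9; d = -14; 6*(-14)^2 - 9*(-14)^1 = (1176) + (126) = 1302; answer 1302

1302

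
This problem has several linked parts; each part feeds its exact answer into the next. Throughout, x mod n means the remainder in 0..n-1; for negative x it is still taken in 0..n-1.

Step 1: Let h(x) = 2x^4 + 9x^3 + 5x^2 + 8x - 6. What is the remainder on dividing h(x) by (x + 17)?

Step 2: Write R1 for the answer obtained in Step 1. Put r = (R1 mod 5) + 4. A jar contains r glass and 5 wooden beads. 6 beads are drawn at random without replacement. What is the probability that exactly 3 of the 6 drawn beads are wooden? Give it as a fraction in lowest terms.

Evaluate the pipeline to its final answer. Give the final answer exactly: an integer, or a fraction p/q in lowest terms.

25/66

Step 1: remainder = value at the root: 2*(-17)^4 + 9*(-17)^3 + 5*(-17)^2 + 8*(-17)^1 - 6 = (167042) + (-44217) + (1445) + (-136) + (-6) = 124128; answer 124128
Step 2: R1 = 124128; r = 7; total draws C(12,6) = 924; favorable C(5,3)*C(7,3) = 350; P = 25/66; answer 25/66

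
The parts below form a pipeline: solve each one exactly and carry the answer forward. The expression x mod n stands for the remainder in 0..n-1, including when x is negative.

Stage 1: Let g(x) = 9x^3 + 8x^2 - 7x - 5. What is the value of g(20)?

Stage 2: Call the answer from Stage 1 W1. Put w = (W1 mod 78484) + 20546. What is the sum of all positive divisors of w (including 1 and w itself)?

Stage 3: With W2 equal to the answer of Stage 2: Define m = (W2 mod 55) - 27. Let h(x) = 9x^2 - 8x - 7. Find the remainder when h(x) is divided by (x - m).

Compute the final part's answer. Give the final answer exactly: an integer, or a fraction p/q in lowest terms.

Stage 1: 9*(20)^3 + 8*(20)^2 - 7*(20)^1 - 5 = (72000) + (3200) + (-140) + (-5) = 75055; answer 75055
Stage 2: W1 = 75055; w = 95601; 95601 = 3 * 11 * 2897; sigma = (1 + 3) * (1 + 11) * (1 + 2897) = 4 * 12 * 2898 = 139104; answer 139104
Stage 3: W2 = 139104; m = -18; remainder = value at the root: 9*(-18)^2 - 8*(-18)^1 - 7 = (2916) + (144) + (-7) = 3053; answer 3053

3053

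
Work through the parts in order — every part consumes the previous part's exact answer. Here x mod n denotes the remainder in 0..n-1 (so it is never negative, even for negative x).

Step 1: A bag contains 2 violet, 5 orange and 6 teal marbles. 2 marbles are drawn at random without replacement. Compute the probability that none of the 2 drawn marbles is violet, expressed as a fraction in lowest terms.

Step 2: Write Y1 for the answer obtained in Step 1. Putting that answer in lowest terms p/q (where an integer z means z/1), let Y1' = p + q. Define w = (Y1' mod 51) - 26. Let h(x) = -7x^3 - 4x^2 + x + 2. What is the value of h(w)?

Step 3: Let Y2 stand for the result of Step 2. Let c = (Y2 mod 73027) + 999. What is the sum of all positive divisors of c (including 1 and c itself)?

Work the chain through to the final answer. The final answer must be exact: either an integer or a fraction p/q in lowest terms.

Step 1: total draws C(13,2) = 78; favorable C(11,2) = 55; P = 55/78; answer 55/78
Step 2: Y1 = 55/78; threaded value p + q = 133; w = 5; -7*(5)^3 - 4*(5)^2 + 1*(5)^1 + 2 = (-875) + (-100) + (5) + (2) = -968; answer -968
Step 3: Y2 = -968; c = 73058; 73058 = 2 * 36529; sigma = (1 + 2) * (1 + 36529) = 3 * 36530 = 109590; answer 109590

109590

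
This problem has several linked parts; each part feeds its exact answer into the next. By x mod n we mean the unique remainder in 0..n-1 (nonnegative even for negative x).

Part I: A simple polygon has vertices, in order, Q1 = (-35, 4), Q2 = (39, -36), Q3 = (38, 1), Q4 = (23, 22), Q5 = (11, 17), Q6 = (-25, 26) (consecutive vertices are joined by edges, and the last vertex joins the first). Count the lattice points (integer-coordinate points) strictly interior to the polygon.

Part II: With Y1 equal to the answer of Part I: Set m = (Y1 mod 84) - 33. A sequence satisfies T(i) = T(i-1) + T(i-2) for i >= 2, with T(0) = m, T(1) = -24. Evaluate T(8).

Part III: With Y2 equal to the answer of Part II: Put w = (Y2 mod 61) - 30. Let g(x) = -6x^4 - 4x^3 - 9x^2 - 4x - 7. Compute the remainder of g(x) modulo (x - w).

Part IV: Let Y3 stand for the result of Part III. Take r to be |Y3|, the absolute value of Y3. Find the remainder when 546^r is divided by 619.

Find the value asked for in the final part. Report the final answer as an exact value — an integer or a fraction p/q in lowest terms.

Part I: cross terms: (-35*-36 - 39*4)=1104, (39*1 - 38*-36)=1407, (38*22 - 23*1)=813, (23*17 - 11*22)=149, (11*26 - -25*17)=711, (-25*4 - -35*26)=810; twice the area = |4994| = 4994; area = 2497; boundary points = 2 + 1 + 3 + 1 + 9 + 2 = 18; strictly interior points = area - boundary/2 + 1 = 2489; answer 2489
Part II: Y1 = 2489; m = 20; T(2) = 1*(-24) + 1*(20) = -4; iterating: T(2)=-4, T(3)=-28, T(4)=-32, T(5)=-60, T(6)=-92, T(7)=-152, T(8)=-244; answer -244
Part III: Y2 = -244; w = -30; remainder = value at the root: -6*(-30)^4 - 4*(-30)^3 - 9*(-30)^2 - 4*(-30)^1 - 7 = (-4860000) + (108000) + (-8100) + (120) + (-7) = -4759987; answer -4759987
Part IV: Y3 = -4759987; r = 4759987; squarings mod 619: 546^1=546, 546^2=377, 546^4=378, 546^8=514, 546^16=502, 546^32=71, 546^64=89, 546^128=493, 546^256=401, 546^512=480, 546^1024=132, 546^2048=92, 546^4096=417, 546^8192=569, 546^16384=24, 546^32768=576, 546^65536=611, 546^131072=64, 546^262144=382, 546^524288=459, 546^1048576=221, 546^2097152=559, 546^4194304=505; 546^4759987 = 546^1 * 546^2 * 546^16 * 546^32 * 546^128 * 546^256 * 546^8192 * 546^32768 * 546^524288 * 546^4194304 = 260 (mod 619); answer 260

260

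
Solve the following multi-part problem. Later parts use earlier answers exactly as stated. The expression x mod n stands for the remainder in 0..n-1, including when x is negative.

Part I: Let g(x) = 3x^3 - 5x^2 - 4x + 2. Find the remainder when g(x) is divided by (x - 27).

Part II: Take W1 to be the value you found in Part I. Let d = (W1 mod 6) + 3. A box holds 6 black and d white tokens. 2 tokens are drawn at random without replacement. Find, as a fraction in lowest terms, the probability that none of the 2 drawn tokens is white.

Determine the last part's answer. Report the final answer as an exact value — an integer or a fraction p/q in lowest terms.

Part I: remainder = value at the root: 3*(27)^3 - 5*(27)^2 - 4*(27)^1 + 2 = (59049) + (-3645) + (-108) + (2) = 55298; answer 55298
Part II: W1 = 55298; d = 5; total draws C(11,2) = 55; favorable C(6,2) = 15; P = 3/11; answer 3/11

3/11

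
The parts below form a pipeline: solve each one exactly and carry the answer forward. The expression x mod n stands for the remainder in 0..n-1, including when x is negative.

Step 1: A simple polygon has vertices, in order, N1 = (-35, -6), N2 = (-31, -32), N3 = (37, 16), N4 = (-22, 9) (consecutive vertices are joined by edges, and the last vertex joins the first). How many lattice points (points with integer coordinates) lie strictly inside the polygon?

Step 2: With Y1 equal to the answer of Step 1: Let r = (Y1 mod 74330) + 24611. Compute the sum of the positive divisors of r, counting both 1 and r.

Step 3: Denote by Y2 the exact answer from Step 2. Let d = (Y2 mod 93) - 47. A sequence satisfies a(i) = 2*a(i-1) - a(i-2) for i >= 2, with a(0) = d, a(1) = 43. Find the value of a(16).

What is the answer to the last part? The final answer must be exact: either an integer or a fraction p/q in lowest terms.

Step 1: cross terms: (-35*-32 - -31*-6)=934, (-31*16 - 37*-32)=688, (37*9 - -22*16)=685, (-22*-6 - -35*9)=447; twice the area = |2754| = 2754; area = 1377; boundary points = 2 + 4 + 1 + 1 = 8; strictly interior points = area - boundary/2 + 1 = 1374; answer 1374
Step 2: Y1 = 1374; r = 25985; 25985 = 5 * 5197; sigma = (1 + 5) * (1 + 5197) = 6 * 5198 = 31188; answer 31188
Step 3: Y2 = 31188; d = -14; a(2) = 2*(43) - 1*(-14) = 100; iterating: a(2)=100, a(3)=157, a(4)=214, a(5)=271, a(6)=328, a(7)=385, a(8)=442, a(9)=499, a(10)=556, a(11)=613, a(12)=670, a(13)=727, a(14)=784, a(15)=841, a(16)=898; answer 898

898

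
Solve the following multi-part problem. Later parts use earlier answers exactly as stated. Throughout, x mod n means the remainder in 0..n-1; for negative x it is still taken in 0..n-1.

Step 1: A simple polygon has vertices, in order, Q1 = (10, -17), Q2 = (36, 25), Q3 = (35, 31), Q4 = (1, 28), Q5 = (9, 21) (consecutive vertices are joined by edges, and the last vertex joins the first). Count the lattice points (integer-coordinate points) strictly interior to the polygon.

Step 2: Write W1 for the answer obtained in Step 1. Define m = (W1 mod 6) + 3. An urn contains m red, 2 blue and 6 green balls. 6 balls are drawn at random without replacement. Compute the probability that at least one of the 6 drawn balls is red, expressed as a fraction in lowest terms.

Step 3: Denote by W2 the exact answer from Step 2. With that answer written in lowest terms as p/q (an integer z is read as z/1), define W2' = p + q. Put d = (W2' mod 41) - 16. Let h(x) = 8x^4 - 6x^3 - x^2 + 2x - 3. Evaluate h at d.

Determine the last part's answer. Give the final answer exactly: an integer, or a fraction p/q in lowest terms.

29645

Step 1: cross terms: (10*25 - 36*-17)=862, (36*31 - 35*25)=241, (35*28 - 1*31)=949, (1*21 - 9*28)=-231, (9*-17 - 10*21)=-363; twice the area = |1458| = 1458; area = 729; boundary points = 2 + 1 + 1 + 1 + 1 = 6; strictly interior points = area - boundary/2 + 1 = 727; answer 727
Step 2: W1 = 727; m = 4; total draws C(12,6) = 924; complement C(8,6) = 28; favorable 924 - 28 = 896; P = 32/33; answer 32/33
Step 3: W2 = 32/33; threaded value p + q = 65; d = 8; 8*(8)^4 - 6*(8)^3 - 1*(8)^2 + 2*(8)^1 - 3 = (32768) + (-3072) + (-64) + (16) + (-3) = 29645; answer 29645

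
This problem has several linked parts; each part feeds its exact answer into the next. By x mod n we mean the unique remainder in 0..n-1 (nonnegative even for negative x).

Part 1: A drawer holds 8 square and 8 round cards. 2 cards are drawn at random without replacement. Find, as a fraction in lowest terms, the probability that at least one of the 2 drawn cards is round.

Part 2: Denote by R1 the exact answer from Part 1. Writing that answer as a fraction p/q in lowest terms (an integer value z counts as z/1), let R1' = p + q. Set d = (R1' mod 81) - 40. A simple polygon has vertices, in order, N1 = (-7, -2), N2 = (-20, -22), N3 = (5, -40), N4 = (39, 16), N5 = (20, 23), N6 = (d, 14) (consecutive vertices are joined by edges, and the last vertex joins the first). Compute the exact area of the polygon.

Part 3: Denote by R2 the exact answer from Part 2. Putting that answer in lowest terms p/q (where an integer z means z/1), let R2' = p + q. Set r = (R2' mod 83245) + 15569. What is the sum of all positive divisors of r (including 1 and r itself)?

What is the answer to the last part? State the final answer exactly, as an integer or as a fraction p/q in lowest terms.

24882

Part 1: total draws C(16,2) = 120; complement C(8,2) = 28; favorable 120 - 28 = 92; P = 23/30; answer 23/30
Part 2: R1 = 23/30; threaded value p + q = 53; d = 13; cross terms: (-7*-22 - -20*-2)=114, (-20*-40 - 5*-22)=910, (5*16 - 39*-40)=1640, (39*23 - 20*16)=577, (20*14 - 13*23)=-19, (13*-2 - -7*14)=72; twice the area = |3294| = 3294; area = 1647; answer 1647
Part 3: R2 = 1647; threaded value p + q = 1648; r = 17217; 17217 = 3^2 * 1913; sigma = (1 + 3 + 9) * (1 + 1913) = 13 * 1914 = 24882; answer 24882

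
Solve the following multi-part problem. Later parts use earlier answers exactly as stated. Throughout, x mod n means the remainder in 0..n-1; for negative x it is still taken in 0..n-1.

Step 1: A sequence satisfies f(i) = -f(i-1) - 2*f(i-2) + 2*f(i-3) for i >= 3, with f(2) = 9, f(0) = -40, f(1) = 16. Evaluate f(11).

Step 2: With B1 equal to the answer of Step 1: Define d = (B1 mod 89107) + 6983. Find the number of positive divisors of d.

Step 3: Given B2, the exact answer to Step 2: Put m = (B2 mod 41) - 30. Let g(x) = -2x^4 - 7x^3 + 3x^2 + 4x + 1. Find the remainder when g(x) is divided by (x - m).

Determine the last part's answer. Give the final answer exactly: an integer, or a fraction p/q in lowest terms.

-262879

Step 1: f(3) = -1*(9) - 2*(16) + 2*(-40) = -121; iterating: f(3)=-121, f(4)=135, f(5)=125, f(6)=-637, f(7)=657, f(8)=867, f(9)=-3455, f(10)=3035, f(11)=5609; answer 5609
Step 2: B1 = 5609; d = 12592; 12592 = 2^4 * 787; number of divisors = (4+1) * (1+1) = 10; answer 10
Step 3: B2 = 10; m = -20; remainder = value at the root: -2*(-20)^4 - 7*(-20)^3 + 3*(-20)^2 + 4*(-20)^1 + 1 = (-320000) + (56000) + (1200) + (-80) + (1) = -262879; answer -262879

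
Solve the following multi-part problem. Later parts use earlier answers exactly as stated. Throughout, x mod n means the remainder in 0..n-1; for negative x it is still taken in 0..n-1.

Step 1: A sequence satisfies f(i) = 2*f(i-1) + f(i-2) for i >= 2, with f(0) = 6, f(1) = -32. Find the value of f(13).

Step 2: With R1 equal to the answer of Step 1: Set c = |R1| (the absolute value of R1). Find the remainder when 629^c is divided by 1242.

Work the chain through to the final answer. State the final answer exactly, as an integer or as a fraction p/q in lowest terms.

721

Step 1: f(2) = 2*(-32) + 1*(6) = -58; iterating: f(2)=-58, f(3)=-148, f(4)=-354, f(5)=-856, f(6)=-2066, f(7)=-4988, f(8)=-12042, f(9)=-29072, f(10)=-70186, f(11)=-169444, f(12)=-409074, f(13)=-987592; answer -987592
Step 2: R1 = -987592; c = 987592; squarings mod 1242: 629^1=629, 629^2=685, 629^4=991, 629^8=901, 629^16=775, 629^32=739, 629^64=883, 629^128=955, 629^256=397, 629^512=1117, 629^1024=721, 629^2048=685, 629^4096=991, 629^8192=901, 629^16384=775, 629^32768=739, 629^65536=883, 629^131072=955, 629^262144=397, 629^524288=1117; 629^987592 = 629^8 * 629^64 * 629^128 * 629^256 * 629^4096 * 629^65536 * 629^131072 * 629^262144 * 629^524288 = 721 (mod 1242); answer 721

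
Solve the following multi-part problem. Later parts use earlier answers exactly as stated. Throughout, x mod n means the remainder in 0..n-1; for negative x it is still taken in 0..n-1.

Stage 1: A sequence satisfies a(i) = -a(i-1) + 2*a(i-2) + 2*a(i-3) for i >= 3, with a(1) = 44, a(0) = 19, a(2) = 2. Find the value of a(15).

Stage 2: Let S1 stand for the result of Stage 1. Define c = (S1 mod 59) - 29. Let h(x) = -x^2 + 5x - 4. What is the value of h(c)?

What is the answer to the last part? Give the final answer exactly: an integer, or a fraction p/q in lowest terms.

Stage 1: a(3) = -1*(2) + 2*(44) + 2*(19) = 124; iterating: a(3)=124, a(4)=-32, a(5)=284, a(6)=-100, a(7)=604, a(8)=-236, a(9)=1244, a(10)=-508, a(11)=2524, a(12)=-1052, a(13)=5084, a(14)=-2140, a(15)=10204; answer 10204
Stage 2: S1 = 10204; c = 27; -1*(27)^2 + 5*(27)^1 - 4 = (-729) + (135) + (-4) = -598; answer -598

-598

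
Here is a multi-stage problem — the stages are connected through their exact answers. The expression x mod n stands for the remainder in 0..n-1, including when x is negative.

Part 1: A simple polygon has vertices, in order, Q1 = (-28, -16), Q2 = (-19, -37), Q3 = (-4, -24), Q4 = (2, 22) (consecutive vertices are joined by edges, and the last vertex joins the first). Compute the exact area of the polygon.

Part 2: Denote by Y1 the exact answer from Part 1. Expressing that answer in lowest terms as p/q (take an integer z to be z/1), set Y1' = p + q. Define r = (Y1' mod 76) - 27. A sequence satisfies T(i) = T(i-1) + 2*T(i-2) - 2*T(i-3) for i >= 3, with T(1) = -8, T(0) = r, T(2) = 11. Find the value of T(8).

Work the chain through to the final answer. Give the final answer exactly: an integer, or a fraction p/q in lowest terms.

Part 1: cross terms: (-28*-37 - -19*-16)=732, (-19*-24 - -4*-37)=308, (-4*22 - 2*-24)=-40, (2*-16 - -28*22)=584; twice the area = |1584| = 1584; area = 792; answer 792
Part 2: Y1 = 792; threaded value p + q = 793; r = 6; T(3) = 1*(11) + 2*(-8) - 2*(6) = -17; iterating: T(3)=-17, T(4)=21, T(5)=-35, T(6)=41, T(7)=-71, T(8)=81; answer 81

81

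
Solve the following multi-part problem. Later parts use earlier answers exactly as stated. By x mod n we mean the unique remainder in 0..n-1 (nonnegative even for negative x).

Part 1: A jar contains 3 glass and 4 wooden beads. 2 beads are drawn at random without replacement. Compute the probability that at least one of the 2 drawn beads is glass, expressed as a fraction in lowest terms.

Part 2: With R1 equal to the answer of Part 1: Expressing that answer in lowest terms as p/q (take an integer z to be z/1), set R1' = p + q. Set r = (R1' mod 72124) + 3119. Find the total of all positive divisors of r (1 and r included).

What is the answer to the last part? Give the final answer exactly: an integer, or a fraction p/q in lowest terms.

Part 1: total draws C(7,2) = 21; complement C(4,2) = 6; favorable 21 - 6 = 15; P = 5/7; answer 5/7
Part 2: R1 = 5/7; threaded value p + q = 12; r = 3131; 3131 = 31 * 101; sigma = (1 + 31) * (1 + 101) = 32 * 102 = 3264; answer 3264

3264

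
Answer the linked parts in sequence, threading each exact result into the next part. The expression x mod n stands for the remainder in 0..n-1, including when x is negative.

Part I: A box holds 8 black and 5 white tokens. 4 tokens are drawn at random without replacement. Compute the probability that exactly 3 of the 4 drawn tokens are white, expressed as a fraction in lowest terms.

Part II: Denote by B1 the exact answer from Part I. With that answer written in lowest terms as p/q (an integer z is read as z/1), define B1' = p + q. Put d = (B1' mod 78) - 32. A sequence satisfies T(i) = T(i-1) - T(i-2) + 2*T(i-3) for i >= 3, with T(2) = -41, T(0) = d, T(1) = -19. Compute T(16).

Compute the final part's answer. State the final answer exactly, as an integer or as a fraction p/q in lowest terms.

-2773

Part I: total draws C(13,4) = 715; favorable C(5,3)*C(8,1) = 80; P = 16/143; answer 16/143
Part II: B1 = 16/143; threaded value p + q = 159; d = -29; T(3) = 1*(-41) - 1*(-19) + 2*(-29) = -80; iterating: T(3)=-80, T(4)=-77, T(5)=-79, T(6)=-162, T(7)=-237, T(8)=-233, T(9)=-320, T(10)=-561, T(11)=-707, T(12)=-786, T(13)=-1201, T(14)=-1829, T(15)=-2200, T(16)=-2773; answer -2773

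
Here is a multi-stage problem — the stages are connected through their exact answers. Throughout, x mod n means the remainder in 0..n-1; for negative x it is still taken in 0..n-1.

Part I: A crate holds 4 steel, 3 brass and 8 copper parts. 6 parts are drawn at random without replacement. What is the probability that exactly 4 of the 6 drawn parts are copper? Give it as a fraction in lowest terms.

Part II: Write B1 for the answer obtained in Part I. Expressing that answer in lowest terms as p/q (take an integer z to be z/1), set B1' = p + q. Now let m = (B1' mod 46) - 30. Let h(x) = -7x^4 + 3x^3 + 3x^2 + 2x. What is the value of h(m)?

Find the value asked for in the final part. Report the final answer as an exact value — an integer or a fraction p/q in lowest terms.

-5021669

Part I: total draws C(15,6) = 5005; favorable C(8,4)*C(7,2) = 1470; P = 42/143; answer 42/143
Part II: B1 = 42/143; threaded value p + q = 185; m = -29; -7*(-29)^4 + 3*(-29)^3 + 3*(-29)^2 + 2*(-29)^1 = (-4950967) + (-73167) + (2523) + (-58) = -5021669; answer -5021669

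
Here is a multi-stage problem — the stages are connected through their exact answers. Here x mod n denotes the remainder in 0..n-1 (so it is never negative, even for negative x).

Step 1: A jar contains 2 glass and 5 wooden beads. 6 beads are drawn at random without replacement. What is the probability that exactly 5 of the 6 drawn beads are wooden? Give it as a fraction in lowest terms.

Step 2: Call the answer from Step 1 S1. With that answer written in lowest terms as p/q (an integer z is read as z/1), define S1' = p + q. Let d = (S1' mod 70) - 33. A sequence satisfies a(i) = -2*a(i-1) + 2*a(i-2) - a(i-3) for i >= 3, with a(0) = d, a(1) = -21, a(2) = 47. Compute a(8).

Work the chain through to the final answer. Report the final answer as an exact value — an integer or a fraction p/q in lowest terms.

21551

Step 1: total draws C(7,6) = 7; favorable C(5,5)*C(2,1) = 2; P = 2/7; answer 2/7
Step 2: S1 = 2/7; threaded value p + q = 9; d = -24; a(3) = -2*(47) + 2*(-21) - 1*(-24) = -112; iterating: a(3)=-112, a(4)=339, a(5)=-949, a(6)=2688, a(7)=-7613, a(8)=21551; answer 21551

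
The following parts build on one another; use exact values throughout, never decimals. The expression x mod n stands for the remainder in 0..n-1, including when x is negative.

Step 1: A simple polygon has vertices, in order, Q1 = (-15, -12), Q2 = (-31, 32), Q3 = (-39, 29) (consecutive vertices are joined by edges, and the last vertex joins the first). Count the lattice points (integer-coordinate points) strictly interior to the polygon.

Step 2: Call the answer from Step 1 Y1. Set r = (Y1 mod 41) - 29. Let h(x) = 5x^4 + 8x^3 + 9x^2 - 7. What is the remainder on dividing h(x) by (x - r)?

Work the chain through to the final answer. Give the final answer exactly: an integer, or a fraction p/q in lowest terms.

Step 1: cross terms: (-15*32 - -31*-12)=-852, (-31*29 - -39*32)=349, (-39*-12 - -15*29)=903; twice the area = |400| = 400; area = 200; boundary points = 4 + 1 + 1 = 6; strictly interior points = area - boundary/2 + 1 = 198; answer 198
Step 2: Y1 = 198; r = 5; remainder = value at the root: 5*(5)^4 + 8*(5)^3 + 9*(5)^2 - 7 = (3125) + (1000) + (225) + (-7) = 4343; answer 4343

4343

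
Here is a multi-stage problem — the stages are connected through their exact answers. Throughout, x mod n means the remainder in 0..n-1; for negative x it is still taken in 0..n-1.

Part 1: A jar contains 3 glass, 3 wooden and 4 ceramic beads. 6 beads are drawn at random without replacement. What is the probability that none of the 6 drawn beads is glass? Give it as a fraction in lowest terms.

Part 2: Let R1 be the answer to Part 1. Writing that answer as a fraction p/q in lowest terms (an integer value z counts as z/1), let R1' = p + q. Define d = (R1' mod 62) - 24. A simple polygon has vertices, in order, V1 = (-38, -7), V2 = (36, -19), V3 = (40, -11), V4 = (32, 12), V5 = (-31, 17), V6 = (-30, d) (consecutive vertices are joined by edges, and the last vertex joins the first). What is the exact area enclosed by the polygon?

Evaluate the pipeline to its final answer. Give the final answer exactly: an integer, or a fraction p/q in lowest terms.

3855/2

Part 1: total draws C(10,6) = 210; favorable C(7,6) = 7; P = 1/30; answer 1/30
Part 2: R1 = 1/30; threaded value p + q = 31; d = 7; cross terms: (-38*-19 - 36*-7)=974, (36*-11 - 40*-19)=364, (40*12 - 32*-11)=832, (32*17 - -31*12)=916, (-31*7 - -30*17)=293, (-30*-7 - -38*7)=476; twice the area = |3855| = 3855; area = 3855/2; answer 3855/2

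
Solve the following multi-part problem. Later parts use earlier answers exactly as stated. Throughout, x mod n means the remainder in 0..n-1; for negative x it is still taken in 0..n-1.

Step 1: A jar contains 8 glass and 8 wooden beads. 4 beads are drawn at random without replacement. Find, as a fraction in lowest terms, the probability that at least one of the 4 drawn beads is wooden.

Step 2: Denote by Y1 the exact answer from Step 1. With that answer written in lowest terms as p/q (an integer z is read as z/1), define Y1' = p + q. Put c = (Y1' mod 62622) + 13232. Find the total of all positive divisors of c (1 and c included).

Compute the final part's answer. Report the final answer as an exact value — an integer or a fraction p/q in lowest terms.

13680

Step 1: total draws C(16,4) = 1820; complement C(8,4) = 70; favorable 1820 - 70 = 1750; P = 25/26; answer 25/26
Step 2: Y1 = 25/26; threaded value p + q = 51; c = 13283; 13283 = 37 * 359; sigma = (1 + 37) * (1 + 359) = 38 * 360 = 13680; answer 13680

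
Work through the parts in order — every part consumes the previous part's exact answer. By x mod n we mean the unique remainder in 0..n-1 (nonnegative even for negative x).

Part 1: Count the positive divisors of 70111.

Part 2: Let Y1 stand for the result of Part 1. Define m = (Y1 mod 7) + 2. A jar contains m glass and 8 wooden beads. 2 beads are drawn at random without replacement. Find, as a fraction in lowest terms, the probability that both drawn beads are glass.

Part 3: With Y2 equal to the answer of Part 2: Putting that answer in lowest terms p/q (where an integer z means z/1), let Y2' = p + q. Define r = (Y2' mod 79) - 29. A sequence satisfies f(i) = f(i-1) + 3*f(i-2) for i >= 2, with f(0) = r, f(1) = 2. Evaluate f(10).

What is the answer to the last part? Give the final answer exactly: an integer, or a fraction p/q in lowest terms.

-23590

Part 1: 70111 is prime, so its only divisors are 1 and 70111; count = 2; answer 2
Part 2: Y1 = 2; m = 4; total draws C(12,2) = 66; favorable C(4,2) = 6; P = 1/11; answer 1/11
Part 3: Y2 = 1/11; threaded value p + q = 12; r = -17; f(2) = 1*(2) + 3*(-17) = -49; iterating: f(2)=-49, f(3)=-43, f(4)=-190, f(5)=-319, f(6)=-889, f(7)=-1846, f(8)=-4513, f(9)=-10051, f(10)=-23590; answer -23590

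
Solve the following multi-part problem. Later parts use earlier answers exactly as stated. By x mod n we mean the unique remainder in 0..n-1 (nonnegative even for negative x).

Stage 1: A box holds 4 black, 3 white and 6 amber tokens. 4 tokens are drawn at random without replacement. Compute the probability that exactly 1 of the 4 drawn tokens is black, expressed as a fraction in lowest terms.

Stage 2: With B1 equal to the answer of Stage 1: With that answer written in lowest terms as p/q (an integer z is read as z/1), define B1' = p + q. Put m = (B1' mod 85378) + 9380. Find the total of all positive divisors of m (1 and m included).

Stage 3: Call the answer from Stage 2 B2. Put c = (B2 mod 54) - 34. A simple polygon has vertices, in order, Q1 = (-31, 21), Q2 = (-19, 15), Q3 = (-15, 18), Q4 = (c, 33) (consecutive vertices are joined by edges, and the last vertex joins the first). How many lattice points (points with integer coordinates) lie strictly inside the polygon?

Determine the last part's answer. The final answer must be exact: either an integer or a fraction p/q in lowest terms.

159

Stage 1: total draws C(13,4) = 715; favorable C(4,1)*C(9,3) = 336; P = 336/715; answer 336/715
Stage 2: B1 = 336/715; threaded value p + q = 1051; m = 10431; 10431 = 3^2 * 19 * 61; sigma = (1 + 3 + 9) * (1 + 19) * (1 + 61) = 13 * 20 * 62 = 16120; answer 16120
Stage 3: B2 = 16120; c = -6; cross terms: (-31*15 - -19*21)=-66, (-19*18 - -15*15)=-117, (-15*33 - -6*18)=-387, (-6*21 - -31*33)=897; twice the area = |327| = 327; area = 327/2; boundary points = 6 + 1 + 3 + 1 = 11; strictly interior points = area - boundary/2 + 1 = 159; answer 159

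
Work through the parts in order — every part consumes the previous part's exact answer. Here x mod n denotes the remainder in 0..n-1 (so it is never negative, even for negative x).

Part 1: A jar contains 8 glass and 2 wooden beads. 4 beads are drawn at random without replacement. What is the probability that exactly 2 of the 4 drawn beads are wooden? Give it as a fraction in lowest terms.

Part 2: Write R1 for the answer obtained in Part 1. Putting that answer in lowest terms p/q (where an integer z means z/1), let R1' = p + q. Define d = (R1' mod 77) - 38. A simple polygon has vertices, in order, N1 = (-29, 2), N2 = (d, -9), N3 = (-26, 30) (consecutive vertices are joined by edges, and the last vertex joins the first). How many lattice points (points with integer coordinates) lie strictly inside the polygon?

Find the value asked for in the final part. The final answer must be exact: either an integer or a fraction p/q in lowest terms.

128

Part 1: total draws C(10,4) = 210; favorable C(2,2)*C(8,2) = 28; P = 2/15; answer 2/15
Part 2: R1 = 2/15; threaded value p + q = 17; d = -21; cross terms: (-29*-9 - -21*2)=303, (-21*30 - -26*-9)=-864, (-26*2 - -29*30)=818; twice the area = |257| = 257; area = 257/2; boundary points = 1 + 1 + 1 = 3; strictly interior points = area - boundary/2 + 1 = 128; answer 128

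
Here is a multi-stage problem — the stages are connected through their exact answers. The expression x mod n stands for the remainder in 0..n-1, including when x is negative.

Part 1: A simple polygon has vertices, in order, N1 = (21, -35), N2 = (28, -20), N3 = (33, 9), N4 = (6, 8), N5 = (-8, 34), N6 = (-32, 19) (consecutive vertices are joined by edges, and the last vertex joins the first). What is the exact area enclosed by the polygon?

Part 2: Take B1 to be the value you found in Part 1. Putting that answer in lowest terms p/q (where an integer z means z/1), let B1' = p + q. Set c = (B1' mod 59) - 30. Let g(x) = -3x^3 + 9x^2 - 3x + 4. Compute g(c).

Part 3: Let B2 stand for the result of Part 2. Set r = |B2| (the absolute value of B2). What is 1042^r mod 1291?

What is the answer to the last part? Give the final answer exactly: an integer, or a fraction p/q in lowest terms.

Part 1: cross terms: (21*-20 - 28*-35)=560, (28*9 - 33*-20)=912, (33*8 - 6*9)=210, (6*34 - -8*8)=268, (-8*19 - -32*34)=936, (-32*-35 - 21*19)=721; twice the area = |3607| = 3607; area = 3607/2; answer 3607/2
Part 2: B1 = 3607/2; threaded value p + q = 3609; c = -20; -3*(-20)^3 + 9*(-20)^2 - 3*(-20)^1 + 4 = (24000) + (3600) + (60) + (4) = 27664; answer 27664
Part 3: B2 = 27664; r = 27664; squarings mod 1291: 1042^1=1042, 1042^2=33, 1042^4=1089, 1042^8=783, 1042^16=1155, 1042^32=422, 1042^64=1217, 1042^128=312, 1042^256=519, 1042^512=833, 1042^1024=622, 1042^2048=875, 1042^4096=62, 1042^8192=1262, 1042^16384=841; 1042^27664 = 1042^16 * 1042^1024 * 1042^2048 * 1042^8192 * 1042^16384 = 49 (mod 1291); answer 49

49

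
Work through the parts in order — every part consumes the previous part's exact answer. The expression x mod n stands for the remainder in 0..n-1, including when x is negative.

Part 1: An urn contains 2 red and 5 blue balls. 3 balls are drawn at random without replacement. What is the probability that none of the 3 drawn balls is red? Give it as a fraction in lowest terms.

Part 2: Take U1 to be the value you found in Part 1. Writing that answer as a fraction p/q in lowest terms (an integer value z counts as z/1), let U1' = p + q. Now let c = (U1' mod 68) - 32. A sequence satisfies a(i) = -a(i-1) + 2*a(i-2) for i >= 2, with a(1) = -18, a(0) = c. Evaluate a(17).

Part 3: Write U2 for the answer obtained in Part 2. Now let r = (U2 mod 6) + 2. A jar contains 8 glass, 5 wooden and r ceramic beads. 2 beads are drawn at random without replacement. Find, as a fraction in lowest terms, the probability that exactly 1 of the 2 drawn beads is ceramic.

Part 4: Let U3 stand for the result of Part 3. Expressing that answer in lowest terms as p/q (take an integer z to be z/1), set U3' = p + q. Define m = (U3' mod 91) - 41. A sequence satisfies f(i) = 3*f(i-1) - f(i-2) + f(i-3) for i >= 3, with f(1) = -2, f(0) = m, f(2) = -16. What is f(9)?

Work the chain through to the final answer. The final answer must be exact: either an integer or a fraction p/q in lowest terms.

Part 1: total draws C(7,3) = 35; favorable C(5,3) = 10; P = 2/7; answer 2/7
Part 2: U1 = 2/7; threaded value p + q = 9; c = -23; a(2) = -1*(-18) + 2*(-23) = -28; iterating: a(2)=-28, a(3)=-8, a(4)=-48, a(5)=32, a(6)=-128, a(7)=192, a(8)=-448, a(9)=832, a(10)=-1728, a(11)=3392, a(12)=-6848, a(13)=13632, a(14)=-27328, a(15)=54592, a(16)=-109248, a(17)=218432; answer 218432
Part 3: U2 = 218432; r = 4; total draws C(17,2) = 136; favorable C(4,1)*C(13,1) = 52; P = 13/34; answer 13/34
Part 4: U3 = 13/34; threaded value p + q = 47; m = 6; f(3) = 3*(-16) - 1*(-2) + 1*(6) = -40; iterating: f(3)=-40, f(4)=-106, f(5)=-294, f(6)=-816, f(7)=-2260, f(8)=-6258, f(9)=-17330; answer -17330

-17330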